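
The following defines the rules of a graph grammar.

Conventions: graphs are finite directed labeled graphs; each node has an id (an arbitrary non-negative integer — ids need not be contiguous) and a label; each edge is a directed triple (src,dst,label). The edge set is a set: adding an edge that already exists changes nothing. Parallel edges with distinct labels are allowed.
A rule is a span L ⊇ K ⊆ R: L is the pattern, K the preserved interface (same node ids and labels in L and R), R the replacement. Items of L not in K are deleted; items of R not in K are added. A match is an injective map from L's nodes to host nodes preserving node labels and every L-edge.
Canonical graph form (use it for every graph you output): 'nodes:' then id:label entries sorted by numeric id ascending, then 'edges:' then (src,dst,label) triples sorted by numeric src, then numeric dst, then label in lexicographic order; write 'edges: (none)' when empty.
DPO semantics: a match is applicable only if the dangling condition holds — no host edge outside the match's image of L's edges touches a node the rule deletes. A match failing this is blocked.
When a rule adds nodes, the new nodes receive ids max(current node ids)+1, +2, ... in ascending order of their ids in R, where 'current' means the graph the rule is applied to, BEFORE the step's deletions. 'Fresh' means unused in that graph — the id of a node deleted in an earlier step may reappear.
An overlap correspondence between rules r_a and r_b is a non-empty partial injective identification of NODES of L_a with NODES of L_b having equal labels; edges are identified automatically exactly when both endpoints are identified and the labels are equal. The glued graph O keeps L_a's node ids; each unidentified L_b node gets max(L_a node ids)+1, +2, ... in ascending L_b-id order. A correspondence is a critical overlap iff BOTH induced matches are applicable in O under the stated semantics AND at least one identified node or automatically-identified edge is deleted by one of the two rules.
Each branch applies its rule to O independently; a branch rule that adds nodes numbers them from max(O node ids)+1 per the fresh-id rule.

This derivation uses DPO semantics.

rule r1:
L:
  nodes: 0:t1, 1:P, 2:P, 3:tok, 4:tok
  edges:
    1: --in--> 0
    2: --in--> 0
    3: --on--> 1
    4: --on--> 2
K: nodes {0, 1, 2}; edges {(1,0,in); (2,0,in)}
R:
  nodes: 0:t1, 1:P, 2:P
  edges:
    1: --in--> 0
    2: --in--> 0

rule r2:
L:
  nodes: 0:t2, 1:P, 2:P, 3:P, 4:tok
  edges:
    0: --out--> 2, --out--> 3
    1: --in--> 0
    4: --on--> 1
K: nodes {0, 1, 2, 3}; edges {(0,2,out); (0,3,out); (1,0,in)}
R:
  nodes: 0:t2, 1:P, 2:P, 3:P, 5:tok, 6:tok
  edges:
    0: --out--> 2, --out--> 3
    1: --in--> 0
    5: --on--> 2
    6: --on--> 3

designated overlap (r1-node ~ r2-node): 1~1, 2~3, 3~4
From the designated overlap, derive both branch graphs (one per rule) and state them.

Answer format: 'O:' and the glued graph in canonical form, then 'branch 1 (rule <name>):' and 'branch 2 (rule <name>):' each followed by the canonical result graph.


O:
nodes: 0:t1, 1:P, 2:P, 3:tok, 4:tok, 5:t2, 6:P
edges: (1,0,in); (1,5,in); (2,0,in); (3,1,on); (4,2,on); (5,2,out); (5,6,out)
branch 1 (rule r1):
nodes: 0:t1, 1:P, 2:P, 5:t2, 6:P
edges: (1,0,in); (1,5,in); (2,0,in); (5,2,out); (5,6,out)
branch 2 (rule r2):
nodes: 0:t1, 1:P, 2:P, 4:tok, 5:t2, 6:P, 7:tok, 8:tok
edges: (1,0,in); (1,5,in); (2,0,in); (4,2,on); (5,2,out); (5,6,out); (7,6,on); (8,2,on)


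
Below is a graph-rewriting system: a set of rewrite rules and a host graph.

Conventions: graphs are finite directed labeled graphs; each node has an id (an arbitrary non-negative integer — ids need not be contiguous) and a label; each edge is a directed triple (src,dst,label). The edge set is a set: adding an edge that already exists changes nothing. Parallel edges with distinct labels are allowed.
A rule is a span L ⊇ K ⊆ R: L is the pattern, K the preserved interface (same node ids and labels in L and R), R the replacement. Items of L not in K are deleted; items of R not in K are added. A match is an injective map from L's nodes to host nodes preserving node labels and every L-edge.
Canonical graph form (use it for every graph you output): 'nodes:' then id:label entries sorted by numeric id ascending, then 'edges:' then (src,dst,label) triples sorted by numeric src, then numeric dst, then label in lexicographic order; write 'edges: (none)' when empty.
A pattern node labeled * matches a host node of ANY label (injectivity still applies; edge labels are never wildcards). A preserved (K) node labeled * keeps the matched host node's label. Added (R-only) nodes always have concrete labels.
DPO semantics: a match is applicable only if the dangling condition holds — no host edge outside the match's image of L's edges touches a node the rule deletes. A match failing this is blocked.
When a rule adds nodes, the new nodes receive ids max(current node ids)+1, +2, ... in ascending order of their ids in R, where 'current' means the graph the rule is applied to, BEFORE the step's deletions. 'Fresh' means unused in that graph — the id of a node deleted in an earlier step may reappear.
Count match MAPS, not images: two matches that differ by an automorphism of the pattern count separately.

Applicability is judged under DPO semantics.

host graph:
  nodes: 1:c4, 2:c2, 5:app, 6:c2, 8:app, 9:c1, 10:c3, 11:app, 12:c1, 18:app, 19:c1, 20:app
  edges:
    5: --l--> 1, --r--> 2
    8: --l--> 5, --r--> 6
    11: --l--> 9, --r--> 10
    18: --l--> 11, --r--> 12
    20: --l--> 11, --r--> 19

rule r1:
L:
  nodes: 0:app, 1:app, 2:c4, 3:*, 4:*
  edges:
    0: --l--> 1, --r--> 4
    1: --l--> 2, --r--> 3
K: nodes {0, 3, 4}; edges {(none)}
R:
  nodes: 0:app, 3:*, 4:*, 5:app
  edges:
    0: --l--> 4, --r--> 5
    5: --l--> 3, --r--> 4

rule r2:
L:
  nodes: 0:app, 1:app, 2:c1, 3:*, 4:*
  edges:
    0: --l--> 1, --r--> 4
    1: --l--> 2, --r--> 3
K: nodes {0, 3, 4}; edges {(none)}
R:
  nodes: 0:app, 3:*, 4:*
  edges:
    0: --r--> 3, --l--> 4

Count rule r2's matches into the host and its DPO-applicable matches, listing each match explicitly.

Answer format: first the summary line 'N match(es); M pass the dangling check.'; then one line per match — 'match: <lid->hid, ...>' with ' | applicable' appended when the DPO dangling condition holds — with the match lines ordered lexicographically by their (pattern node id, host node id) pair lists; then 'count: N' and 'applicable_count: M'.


2 match(es); 0 pass the dangling check.
match: 0->18, 1->11, 2->9, 3->10, 4->12
match: 0->20, 1->11, 2->9, 3->10, 4->19
count: 2
applicable_count: 0


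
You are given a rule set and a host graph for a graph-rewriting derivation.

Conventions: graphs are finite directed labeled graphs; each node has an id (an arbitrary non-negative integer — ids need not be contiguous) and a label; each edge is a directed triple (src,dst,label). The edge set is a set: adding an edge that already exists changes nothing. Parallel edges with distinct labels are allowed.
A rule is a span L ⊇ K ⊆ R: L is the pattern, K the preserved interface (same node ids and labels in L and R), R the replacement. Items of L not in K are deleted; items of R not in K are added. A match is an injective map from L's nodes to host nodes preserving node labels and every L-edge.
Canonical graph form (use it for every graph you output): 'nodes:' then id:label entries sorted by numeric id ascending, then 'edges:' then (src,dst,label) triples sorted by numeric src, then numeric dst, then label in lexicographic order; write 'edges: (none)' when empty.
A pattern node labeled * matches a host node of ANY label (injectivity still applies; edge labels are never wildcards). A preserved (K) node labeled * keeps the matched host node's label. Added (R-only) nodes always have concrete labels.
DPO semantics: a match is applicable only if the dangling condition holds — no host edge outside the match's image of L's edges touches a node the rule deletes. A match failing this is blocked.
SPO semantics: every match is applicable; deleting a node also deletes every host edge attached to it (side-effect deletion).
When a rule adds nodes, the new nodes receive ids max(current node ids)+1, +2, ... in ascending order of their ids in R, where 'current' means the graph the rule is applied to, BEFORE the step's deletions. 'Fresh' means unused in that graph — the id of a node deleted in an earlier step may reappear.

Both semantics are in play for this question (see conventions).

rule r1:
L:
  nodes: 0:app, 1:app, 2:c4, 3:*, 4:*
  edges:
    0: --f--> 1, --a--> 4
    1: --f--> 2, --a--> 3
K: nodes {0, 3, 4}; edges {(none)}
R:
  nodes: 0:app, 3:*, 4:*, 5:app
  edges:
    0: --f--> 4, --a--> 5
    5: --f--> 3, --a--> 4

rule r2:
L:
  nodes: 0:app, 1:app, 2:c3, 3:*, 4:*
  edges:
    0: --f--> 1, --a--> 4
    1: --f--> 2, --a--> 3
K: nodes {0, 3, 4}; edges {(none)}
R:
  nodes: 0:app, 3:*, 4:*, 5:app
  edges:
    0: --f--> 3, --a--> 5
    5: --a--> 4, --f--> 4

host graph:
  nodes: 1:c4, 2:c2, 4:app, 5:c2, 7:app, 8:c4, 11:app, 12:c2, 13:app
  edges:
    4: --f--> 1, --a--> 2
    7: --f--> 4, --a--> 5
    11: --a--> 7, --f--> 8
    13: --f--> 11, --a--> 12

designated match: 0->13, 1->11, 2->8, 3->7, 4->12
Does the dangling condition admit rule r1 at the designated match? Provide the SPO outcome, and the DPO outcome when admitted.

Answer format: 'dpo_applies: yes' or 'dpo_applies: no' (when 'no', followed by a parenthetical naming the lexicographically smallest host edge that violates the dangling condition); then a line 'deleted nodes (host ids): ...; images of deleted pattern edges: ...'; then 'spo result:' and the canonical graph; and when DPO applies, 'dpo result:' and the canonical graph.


dpo_applies: yes
deleted nodes (host ids): 8, 11; images of deleted pattern edges: (11,7,a); (11,8,f); (13,11,f); (13,12,a)
spo result:
nodes: 1:c4, 2:c2, 4:app, 5:c2, 7:app, 12:c2, 13:app, 14:app
edges: (4,1,f); (4,2,a); (7,4,f); (7,5,a); (13,12,f); (13,14,a); (14,7,f); (14,12,a)
dpo result:
nodes: 1:c4, 2:c2, 4:app, 5:c2, 7:app, 12:c2, 13:app, 14:app
edges: (4,1,f); (4,2,a); (7,4,f); (7,5,a); (13,12,f); (13,14,a); (14,7,f); (14,12,a)


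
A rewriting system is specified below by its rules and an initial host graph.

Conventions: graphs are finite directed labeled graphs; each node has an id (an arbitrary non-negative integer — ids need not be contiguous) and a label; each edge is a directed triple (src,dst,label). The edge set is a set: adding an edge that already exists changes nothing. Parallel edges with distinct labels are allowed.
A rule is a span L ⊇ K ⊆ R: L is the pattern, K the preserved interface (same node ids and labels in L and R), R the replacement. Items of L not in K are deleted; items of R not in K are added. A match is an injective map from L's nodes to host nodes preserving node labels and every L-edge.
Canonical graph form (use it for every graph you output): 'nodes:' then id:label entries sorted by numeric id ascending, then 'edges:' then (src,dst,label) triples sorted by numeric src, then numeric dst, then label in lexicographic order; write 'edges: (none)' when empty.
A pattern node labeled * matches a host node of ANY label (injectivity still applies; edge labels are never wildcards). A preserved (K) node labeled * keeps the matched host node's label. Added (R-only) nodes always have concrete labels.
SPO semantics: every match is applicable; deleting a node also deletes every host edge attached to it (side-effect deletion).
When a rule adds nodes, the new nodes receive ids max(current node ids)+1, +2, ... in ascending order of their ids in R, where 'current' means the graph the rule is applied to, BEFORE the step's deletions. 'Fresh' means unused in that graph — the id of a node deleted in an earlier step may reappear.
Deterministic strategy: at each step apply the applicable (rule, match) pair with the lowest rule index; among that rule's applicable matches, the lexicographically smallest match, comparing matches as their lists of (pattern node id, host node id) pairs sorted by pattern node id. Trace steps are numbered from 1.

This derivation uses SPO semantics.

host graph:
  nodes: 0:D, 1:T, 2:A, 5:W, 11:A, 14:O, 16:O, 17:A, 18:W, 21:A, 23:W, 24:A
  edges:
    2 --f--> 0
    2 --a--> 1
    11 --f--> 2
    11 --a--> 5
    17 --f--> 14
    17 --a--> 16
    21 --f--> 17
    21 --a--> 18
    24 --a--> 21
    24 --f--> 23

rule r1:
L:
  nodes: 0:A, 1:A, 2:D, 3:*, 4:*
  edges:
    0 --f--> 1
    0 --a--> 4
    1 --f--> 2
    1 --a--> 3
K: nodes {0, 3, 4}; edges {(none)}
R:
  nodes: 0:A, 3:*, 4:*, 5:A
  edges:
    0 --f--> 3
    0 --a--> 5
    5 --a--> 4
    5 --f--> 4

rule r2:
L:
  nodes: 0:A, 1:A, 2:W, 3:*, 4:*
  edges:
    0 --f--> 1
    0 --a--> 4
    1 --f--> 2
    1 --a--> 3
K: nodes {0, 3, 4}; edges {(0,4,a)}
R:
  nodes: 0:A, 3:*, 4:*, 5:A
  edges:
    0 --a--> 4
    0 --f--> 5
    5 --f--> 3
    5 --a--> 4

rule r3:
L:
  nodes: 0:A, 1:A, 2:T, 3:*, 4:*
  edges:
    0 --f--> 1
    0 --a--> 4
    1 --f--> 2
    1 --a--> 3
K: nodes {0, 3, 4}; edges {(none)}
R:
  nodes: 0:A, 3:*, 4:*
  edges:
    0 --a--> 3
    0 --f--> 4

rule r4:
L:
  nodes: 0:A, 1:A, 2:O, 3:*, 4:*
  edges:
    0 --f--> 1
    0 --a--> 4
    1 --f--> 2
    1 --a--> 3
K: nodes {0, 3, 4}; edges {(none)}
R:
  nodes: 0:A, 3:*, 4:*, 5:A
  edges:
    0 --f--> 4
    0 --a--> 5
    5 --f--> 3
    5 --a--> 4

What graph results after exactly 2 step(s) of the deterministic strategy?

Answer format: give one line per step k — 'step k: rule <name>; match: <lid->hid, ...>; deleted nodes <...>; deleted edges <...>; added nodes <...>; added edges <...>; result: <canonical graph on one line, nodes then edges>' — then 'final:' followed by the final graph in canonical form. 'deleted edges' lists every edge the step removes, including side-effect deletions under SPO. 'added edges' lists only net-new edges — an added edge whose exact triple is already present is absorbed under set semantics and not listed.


step 1: rule r1; match: 0->11, 1->2, 2->0, 3->1, 4->5; deleted nodes 0, 2; deleted edges (2,0,f); (2,1,a); (11,2,f); (11,5,a); added nodes 25; added edges (11,1,f); (11,25,a); (25,5,a); (25,5,f); result: nodes: 1:T, 5:W, 11:A, 14:O, 16:O, 17:A, 18:W, 21:A, 23:W, 24:A, 25:A edges: (11,1,f); (11,25,a); (17,14,f); (17,16,a); (21,17,f); (21,18,a); (24,21,a); (24,23,f); (25,5,a); (25,5,f)
step 2: rule r4; match: 0->21, 1->17, 2->14, 3->16, 4->18; deleted nodes 14, 17; deleted edges (17,14,f); (17,16,a); (21,17,f); (21,18,a); added nodes 26; added edges (21,18,f); (21,26,a); (26,16,f); (26,18,a); result: nodes: 1:T, 5:W, 11:A, 16:O, 18:W, 21:A, 23:W, 24:A, 25:A, 26:A edges: (11,1,f); (11,25,a); (21,18,f); (21,26,a); (24,21,a); (24,23,f); (25,5,a); (25,5,f); (26,16,f); (26,18,a)
final:
nodes: 1:T, 5:W, 11:A, 16:O, 18:W, 21:A, 23:W, 24:A, 25:A, 26:A
edges: (11,1,f); (11,25,a); (21,18,f); (21,26,a); (24,21,a); (24,23,f); (25,5,a); (25,5,f); (26,16,f); (26,18,a)


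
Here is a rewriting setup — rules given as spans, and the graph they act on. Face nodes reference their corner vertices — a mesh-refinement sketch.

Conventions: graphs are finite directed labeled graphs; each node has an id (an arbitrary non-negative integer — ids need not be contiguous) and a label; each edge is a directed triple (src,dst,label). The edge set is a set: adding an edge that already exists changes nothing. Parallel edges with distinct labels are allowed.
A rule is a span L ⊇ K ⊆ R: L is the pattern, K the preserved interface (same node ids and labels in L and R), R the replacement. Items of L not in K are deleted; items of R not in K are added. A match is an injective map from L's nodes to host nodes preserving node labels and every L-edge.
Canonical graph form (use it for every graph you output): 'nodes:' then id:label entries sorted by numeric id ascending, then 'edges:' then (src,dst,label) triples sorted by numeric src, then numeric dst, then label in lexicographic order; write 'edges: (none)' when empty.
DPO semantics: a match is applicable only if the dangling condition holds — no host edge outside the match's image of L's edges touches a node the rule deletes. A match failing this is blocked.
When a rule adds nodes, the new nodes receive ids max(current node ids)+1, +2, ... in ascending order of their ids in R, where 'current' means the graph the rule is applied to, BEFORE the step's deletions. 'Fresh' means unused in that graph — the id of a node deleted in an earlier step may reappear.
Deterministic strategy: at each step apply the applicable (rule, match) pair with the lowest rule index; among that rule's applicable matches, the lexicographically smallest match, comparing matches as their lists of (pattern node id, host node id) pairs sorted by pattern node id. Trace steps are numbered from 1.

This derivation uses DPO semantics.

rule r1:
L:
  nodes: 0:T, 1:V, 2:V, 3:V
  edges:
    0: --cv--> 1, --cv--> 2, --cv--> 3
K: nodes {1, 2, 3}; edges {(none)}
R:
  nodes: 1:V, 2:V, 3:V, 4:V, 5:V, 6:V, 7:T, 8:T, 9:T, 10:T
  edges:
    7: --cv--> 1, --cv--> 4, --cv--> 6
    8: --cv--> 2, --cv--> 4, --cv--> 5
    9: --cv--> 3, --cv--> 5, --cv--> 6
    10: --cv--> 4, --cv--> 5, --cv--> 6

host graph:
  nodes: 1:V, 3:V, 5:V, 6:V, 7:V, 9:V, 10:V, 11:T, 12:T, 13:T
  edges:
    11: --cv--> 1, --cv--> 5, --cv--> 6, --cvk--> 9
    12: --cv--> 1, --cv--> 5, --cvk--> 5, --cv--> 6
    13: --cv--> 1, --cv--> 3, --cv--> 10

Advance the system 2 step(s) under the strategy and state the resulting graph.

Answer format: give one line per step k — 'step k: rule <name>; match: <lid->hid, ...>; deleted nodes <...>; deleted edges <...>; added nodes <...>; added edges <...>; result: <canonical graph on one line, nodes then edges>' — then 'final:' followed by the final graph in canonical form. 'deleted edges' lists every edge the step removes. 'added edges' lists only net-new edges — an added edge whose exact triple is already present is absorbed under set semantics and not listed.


step 1: rule r1; match: 0->13, 1->1, 2->3, 3->10; deleted nodes 13; deleted edges (13,1,cv); (13,3,cv); (13,10,cv); added nodes 14, 15, 16, 17, 18, 19, 20; added edges (17,1,cv); (17,14,cv); (17,16,cv); (18,3,cv); (18,14,cv); (18,15,cv); (19,10,cv); (19,15,cv); (19,16,cv); (20,14,cv); (20,15,cv); (20,16,cv); result: nodes: 1:V, 3:V, 5:V, 6:V, 7:V, 9:V, 10:V, 11:T, 12:T, 14:V, 15:V, 16:V, 17:T, 18:T, 19:T, 20:T edges: (11,1,cv); (11,5,cv); (11,6,cv); (11,9,cvk); (12,1,cv); (12,5,cv); (12,5,cvk); (12,6,cv); (17,1,cv); (17,14,cv); (17,16,cv); (18,3,cv); (18,14,cv); (18,15,cv); (19,10,cv); (19,15,cv); (19,16,cv); (20,14,cv); (20,15,cv); (20,16,cv)
step 2: rule r1; match: 0->17, 1->1, 2->14, 3->16; deleted nodes 17; deleted edges (17,1,cv); (17,14,cv); (17,16,cv); added nodes 21, 22, 23, 24, 25, 26, 27; added edges (24,1,cv); (24,21,cv); (24,23,cv); (25,14,cv); (25,21,cv); (25,22,cv); (26,16,cv); (26,22,cv); (26,23,cv); (27,21,cv); (27,22,cv); (27,23,cv); result: nodes: 1:V, 3:V, 5:V, 6:V, 7:V, 9:V, 10:V, 11:T, 12:T, 14:V, 15:V, 16:V, 18:T, 19:T, 20:T, 21:V, 22:V, 23:V, 24:T, 25:T, 26:T, 27:T edges: (11,1,cv); (11,5,cv); (11,6,cv); (11,9,cvk); (12,1,cv); (12,5,cv); (12,5,cvk); (12,6,cv); (18,3,cv); (18,14,cv); (18,15,cv); (19,10,cv); (19,15,cv); (19,16,cv); (20,14,cv); (20,15,cv); (20,16,cv); (24,1,cv); (24,21,cv); (24,23,cv); (25,14,cv); (25,21,cv); (25,22,cv); (26,16,cv); (26,22,cv); (26,23,cv); (27,21,cv); (27,22,cv); (27,23,cv)
final:
nodes: 1:V, 3:V, 5:V, 6:V, 7:V, 9:V, 10:V, 11:T, 12:T, 14:V, 15:V, 16:V, 18:T, 19:T, 20:T, 21:V, 22:V, 23:V, 24:T, 25:T, 26:T, 27:T
edges: (11,1,cv); (11,5,cv); (11,6,cv); (11,9,cvk); (12,1,cv); (12,5,cv); (12,5,cvk); (12,6,cv); (18,3,cv); (18,14,cv); (18,15,cv); (19,10,cv); (19,15,cv); (19,16,cv); (20,14,cv); (20,15,cv); (20,16,cv); (24,1,cv); (24,21,cv); (24,23,cv); (25,14,cv); (25,21,cv); (25,22,cv); (26,16,cv); (26,22,cv); (26,23,cv); (27,21,cv); (27,22,cv); (27,23,cv)


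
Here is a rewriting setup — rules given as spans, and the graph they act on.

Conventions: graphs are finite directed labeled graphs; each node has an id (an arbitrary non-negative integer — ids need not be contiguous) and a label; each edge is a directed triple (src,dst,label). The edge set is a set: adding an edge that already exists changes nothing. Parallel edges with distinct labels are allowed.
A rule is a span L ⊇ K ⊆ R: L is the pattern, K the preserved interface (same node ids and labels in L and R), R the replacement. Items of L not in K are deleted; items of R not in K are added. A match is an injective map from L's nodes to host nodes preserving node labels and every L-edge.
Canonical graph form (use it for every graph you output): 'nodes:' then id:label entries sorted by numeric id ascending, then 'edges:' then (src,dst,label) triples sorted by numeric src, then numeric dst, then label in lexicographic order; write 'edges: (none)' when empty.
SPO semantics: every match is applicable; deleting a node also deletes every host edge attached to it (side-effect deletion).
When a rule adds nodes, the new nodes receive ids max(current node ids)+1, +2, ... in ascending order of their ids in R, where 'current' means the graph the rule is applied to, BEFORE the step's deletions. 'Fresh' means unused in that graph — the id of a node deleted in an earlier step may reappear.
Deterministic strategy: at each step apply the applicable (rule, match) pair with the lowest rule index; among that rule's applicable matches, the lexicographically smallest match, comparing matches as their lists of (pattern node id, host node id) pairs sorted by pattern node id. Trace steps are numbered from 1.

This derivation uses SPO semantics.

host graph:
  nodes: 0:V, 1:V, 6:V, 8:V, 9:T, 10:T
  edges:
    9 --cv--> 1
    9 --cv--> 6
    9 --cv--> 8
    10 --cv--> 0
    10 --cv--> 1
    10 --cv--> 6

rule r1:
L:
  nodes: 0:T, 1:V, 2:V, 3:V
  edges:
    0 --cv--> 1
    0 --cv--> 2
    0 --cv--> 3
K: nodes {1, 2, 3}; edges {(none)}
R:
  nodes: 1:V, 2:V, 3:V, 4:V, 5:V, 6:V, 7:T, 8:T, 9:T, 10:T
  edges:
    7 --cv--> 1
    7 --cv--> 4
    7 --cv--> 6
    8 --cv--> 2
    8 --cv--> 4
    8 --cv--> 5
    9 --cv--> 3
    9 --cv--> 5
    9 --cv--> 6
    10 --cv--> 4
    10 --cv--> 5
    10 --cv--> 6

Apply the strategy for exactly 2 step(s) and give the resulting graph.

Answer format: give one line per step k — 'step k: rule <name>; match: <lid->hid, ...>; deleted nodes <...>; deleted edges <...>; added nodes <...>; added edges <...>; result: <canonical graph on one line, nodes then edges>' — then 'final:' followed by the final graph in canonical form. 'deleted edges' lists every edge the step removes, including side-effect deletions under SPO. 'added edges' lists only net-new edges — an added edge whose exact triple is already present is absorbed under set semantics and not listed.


step 1: rule r1; match: 0->9, 1->1, 2->6, 3->8; deleted nodes 9; deleted edges (9,1,cv); (9,6,cv); (9,8,cv); added nodes 11, 12, 13, 14, 15, 16, 17; added edges (14,1,cv); (14,11,cv); (14,13,cv); (15,6,cv); (15,11,cv); (15,12,cv); (16,8,cv); (16,12,cv); (16,13,cv); (17,11,cv); (17,12,cv); (17,13,cv); result: nodes: 0:V, 1:V, 6:V, 8:V, 10:T, 11:V, 12:V, 13:V, 14:T, 15:T, 16:T, 17:T edges: (10,0,cv); (10,1,cv); (10,6,cv); (14,1,cv); (14,11,cv); (14,13,cv); (15,6,cv); (15,11,cv); (15,12,cv); (16,8,cv); (16,12,cv); (16,13,cv); (17,11,cv); (17,12,cv); (17,13,cv)
step 2: rule r1; match: 0->10, 1->0, 2->1, 3->6; deleted nodes 10; deleted edges (10,0,cv); (10,1,cv); (10,6,cv); added nodes 18, 19, 20, 21, 22, 23, 24; added edges (21,0,cv); (21,18,cv); (21,20,cv); (22,1,cv); (22,18,cv); (22,19,cv); (23,6,cv); (23,19,cv); (23,20,cv); (24,18,cv); (24,19,cv); (24,20,cv); result: nodes: 0:V, 1:V, 6:V, 8:V, 11:V, 12:V, 13:V, 14:T, 15:T, 16:T, 17:T, 18:V, 19:V, 20:V, 21:T, 22:T, 23:T, 24:T edges: (14,1,cv); (14,11,cv); (14,13,cv); (15,6,cv); (15,11,cv); (15,12,cv); (16,8,cv); (16,12,cv); (16,13,cv); (17,11,cv); (17,12,cv); (17,13,cv); (21,0,cv); (21,18,cv); (21,20,cv); (22,1,cv); (22,18,cv); (22,19,cv); (23,6,cv); (23,19,cv); (23,20,cv); (24,18,cv); (24,19,cv); (24,20,cv)
final:
nodes: 0:V, 1:V, 6:V, 8:V, 11:V, 12:V, 13:V, 14:T, 15:T, 16:T, 17:T, 18:V, 19:V, 20:V, 21:T, 22:T, 23:T, 24:T
edges: (14,1,cv); (14,11,cv); (14,13,cv); (15,6,cv); (15,11,cv); (15,12,cv); (16,8,cv); (16,12,cv); (16,13,cv); (17,11,cv); (17,12,cv); (17,13,cv); (21,0,cv); (21,18,cv); (21,20,cv); (22,1,cv); (22,18,cv); (22,19,cv); (23,6,cv); (23,19,cv); (23,20,cv); (24,18,cv); (24,19,cv); (24,20,cv)


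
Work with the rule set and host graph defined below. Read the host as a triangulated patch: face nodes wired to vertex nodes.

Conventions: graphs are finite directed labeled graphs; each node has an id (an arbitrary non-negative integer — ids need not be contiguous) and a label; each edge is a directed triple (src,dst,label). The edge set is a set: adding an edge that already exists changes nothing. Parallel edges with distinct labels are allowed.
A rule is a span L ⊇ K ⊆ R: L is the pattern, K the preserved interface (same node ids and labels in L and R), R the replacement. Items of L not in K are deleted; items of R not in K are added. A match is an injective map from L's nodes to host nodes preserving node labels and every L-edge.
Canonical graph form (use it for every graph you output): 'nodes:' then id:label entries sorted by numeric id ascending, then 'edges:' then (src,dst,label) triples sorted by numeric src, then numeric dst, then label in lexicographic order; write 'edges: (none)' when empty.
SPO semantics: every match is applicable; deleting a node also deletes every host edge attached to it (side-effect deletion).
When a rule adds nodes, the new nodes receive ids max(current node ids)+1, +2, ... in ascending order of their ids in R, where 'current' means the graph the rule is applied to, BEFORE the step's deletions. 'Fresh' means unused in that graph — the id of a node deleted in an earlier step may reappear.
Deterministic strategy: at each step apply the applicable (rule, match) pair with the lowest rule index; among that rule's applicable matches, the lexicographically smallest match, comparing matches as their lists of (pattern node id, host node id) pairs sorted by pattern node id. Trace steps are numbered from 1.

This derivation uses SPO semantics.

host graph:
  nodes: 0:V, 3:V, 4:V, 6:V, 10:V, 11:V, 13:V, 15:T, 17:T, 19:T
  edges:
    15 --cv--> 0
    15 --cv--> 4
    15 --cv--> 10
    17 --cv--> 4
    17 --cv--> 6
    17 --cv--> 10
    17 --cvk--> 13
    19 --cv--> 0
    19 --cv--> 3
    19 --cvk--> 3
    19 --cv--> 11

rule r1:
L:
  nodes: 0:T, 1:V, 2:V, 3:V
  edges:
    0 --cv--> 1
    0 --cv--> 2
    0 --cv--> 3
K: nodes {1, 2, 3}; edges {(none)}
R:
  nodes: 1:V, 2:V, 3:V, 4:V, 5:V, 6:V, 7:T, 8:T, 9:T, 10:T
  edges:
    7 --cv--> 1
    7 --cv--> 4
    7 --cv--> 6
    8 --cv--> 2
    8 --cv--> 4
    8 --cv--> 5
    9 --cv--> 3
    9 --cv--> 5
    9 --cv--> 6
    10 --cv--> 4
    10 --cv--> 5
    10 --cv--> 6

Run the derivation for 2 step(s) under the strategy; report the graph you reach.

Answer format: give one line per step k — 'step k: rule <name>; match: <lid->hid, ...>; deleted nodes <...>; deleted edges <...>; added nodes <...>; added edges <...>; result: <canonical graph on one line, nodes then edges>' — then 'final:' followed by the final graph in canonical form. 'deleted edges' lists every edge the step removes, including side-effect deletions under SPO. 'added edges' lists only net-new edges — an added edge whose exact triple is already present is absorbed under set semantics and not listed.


step 1: rule r1; match: 0->15, 1->0, 2->4, 3->10; deleted nodes 15; deleted edges (15,0,cv); (15,4,cv); (15,10,cv); added nodes 20, 21, 22, 23, 24, 25, 26; added edges (23,0,cv); (23,20,cv); (23,22,cv); (24,4,cv); (24,20,cv); (24,21,cv); (25,10,cv); (25,21,cv); (25,22,cv); (26,20,cv); (26,21,cv); (26,22,cv); result: nodes: 0:V, 3:V, 4:V, 6:V, 10:V, 11:V, 13:V, 17:T, 19:T, 20:V, 21:V, 22:V, 23:T, 24:T, 25:T, 26:T edges: (17,4,cv); (17,6,cv); (17,10,cv); (17,13,cvk); (19,0,cv); (19,3,cv); (19,3,cvk); (19,11,cv); (23,0,cv); (23,20,cv); (23,22,cv); (24,4,cv); (24,20,cv); (24,21,cv); (25,10,cv); (25,21,cv); (25,22,cv); (26,20,cv); (26,21,cv); (26,22,cv)
step 2: rule r1; match: 0->17, 1->4, 2->6, 3->10; deleted nodes 17; deleted edges (17,4,cv); (17,6,cv); (17,10,cv); (17,13,cvk); added nodes 27, 28, 29, 30, 31, 32, 33; added edges (30,4,cv); (30,27,cv); (30,29,cv); (31,6,cv); (31,27,cv); (31,28,cv); (32,10,cv); (32,28,cv); (32,29,cv); (33,27,cv); (33,28,cv); (33,29,cv); result: nodes: 0:V, 3:V, 4:V, 6:V, 10:V, 11:V, 13:V, 19:T, 20:V, 21:V, 22:V, 23:T, 24:T, 25:T, 26:T, 27:V, 28:V, 29:V, 30:T, 31:T, 32:T, 33:T edges: (19,0,cv); (19,3,cv); (19,3,cvk); (19,11,cv); (23,0,cv); (23,20,cv); (23,22,cv); (24,4,cv); (24,20,cv); (24,21,cv); (25,10,cv); (25,21,cv); (25,22,cv); (26,20,cv); (26,21,cv); (26,22,cv); (30,4,cv); (30,27,cv); (30,29,cv); (31,6,cv); (31,27,cv); (31,28,cv); (32,10,cv); (32,28,cv); (32,29,cv); (33,27,cv); (33,28,cv); (33,29,cv)
final:
nodes: 0:V, 3:V, 4:V, 6:V, 10:V, 11:V, 13:V, 19:T, 20:V, 21:V, 22:V, 23:T, 24:T, 25:T, 26:T, 27:V, 28:V, 29:V, 30:T, 31:T, 32:T, 33:T
edges: (19,0,cv); (19,3,cv); (19,3,cvk); (19,11,cv); (23,0,cv); (23,20,cv); (23,22,cv); (24,4,cv); (24,20,cv); (24,21,cv); (25,10,cv); (25,21,cv); (25,22,cv); (26,20,cv); (26,21,cv); (26,22,cv); (30,4,cv); (30,27,cv); (30,29,cv); (31,6,cv); (31,27,cv); (31,28,cv); (32,10,cv); (32,28,cv); (32,29,cv); (33,27,cv); (33,28,cv); (33,29,cv)


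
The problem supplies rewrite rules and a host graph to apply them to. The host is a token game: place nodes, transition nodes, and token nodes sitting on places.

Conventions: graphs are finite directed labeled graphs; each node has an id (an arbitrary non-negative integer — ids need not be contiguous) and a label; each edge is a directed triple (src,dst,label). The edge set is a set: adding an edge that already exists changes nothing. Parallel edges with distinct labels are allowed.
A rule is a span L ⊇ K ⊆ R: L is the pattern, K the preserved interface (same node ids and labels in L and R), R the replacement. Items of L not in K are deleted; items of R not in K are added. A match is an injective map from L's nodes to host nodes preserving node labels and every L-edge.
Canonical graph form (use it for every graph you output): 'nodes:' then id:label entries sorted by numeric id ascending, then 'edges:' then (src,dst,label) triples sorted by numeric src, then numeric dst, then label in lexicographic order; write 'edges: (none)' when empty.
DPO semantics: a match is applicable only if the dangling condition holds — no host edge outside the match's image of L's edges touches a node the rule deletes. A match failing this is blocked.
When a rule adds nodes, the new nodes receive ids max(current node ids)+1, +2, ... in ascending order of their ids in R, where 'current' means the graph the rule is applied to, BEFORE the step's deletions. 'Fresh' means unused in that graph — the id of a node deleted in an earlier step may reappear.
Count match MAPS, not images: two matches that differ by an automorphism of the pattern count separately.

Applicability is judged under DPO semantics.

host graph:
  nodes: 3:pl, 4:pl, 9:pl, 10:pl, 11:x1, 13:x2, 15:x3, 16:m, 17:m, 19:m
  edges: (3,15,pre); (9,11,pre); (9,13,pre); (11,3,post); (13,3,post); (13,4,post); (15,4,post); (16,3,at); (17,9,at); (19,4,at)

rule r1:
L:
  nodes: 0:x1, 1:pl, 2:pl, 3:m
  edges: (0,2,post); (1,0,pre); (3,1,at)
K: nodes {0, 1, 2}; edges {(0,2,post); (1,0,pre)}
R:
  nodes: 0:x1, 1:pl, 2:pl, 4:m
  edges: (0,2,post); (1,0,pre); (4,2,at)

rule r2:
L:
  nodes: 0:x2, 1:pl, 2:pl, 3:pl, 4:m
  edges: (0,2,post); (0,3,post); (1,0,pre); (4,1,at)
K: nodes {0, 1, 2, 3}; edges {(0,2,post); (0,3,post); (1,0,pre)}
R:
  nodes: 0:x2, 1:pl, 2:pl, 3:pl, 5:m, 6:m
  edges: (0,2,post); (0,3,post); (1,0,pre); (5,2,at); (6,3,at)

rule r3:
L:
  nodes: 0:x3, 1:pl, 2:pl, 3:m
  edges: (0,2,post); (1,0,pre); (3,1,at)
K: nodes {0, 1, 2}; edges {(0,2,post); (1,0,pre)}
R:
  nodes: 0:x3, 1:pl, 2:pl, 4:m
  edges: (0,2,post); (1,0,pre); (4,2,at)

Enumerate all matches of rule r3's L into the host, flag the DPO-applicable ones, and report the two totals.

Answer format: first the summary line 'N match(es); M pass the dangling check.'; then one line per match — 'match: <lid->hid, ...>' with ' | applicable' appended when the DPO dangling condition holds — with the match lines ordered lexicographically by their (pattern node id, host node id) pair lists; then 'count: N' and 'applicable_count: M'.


1 match(es); 1 pass the dangling check.
match: 0->15, 1->3, 2->4, 3->16 | applicable
count: 1
applicable_count: 1


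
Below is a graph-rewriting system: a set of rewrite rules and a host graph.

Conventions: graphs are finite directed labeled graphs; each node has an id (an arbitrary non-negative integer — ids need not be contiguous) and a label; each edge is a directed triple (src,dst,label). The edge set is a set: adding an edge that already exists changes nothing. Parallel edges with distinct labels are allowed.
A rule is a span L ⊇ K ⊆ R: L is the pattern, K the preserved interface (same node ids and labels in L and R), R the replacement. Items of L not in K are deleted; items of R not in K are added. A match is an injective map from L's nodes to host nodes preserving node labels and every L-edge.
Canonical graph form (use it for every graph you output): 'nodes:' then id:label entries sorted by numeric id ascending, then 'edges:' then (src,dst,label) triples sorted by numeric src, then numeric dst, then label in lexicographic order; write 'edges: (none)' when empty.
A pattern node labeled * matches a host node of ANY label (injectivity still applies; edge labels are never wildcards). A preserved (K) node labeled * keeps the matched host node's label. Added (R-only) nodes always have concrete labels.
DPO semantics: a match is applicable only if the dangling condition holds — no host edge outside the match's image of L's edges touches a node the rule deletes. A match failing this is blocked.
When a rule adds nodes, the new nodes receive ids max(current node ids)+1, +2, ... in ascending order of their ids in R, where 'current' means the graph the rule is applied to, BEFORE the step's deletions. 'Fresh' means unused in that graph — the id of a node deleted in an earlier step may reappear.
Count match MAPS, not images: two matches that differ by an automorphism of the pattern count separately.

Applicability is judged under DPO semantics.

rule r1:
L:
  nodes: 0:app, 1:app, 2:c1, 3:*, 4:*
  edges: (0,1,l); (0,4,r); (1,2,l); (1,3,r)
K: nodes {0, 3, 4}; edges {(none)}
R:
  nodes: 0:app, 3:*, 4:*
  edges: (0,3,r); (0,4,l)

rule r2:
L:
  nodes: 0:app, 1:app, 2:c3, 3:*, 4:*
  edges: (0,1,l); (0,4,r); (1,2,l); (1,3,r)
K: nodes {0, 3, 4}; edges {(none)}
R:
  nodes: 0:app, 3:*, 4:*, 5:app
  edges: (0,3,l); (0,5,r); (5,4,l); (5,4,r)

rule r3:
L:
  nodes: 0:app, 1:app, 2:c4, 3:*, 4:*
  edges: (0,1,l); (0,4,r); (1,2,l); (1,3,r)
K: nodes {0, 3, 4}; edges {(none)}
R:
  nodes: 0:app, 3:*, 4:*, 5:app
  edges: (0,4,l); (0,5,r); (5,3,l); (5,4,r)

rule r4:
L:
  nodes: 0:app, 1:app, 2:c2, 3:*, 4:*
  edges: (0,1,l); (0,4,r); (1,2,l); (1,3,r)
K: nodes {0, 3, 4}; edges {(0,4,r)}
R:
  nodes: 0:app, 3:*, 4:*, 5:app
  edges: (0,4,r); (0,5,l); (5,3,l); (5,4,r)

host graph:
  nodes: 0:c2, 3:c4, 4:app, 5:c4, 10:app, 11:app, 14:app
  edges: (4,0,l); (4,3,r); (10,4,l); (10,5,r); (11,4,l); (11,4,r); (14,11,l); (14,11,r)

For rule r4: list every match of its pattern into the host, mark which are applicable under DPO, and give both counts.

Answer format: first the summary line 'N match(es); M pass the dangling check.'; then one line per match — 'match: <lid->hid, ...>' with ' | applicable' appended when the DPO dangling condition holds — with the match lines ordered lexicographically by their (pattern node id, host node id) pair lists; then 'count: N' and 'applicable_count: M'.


1 match(es); 0 pass the dangling check.
match: 0->10, 1->4, 2->0, 3->3, 4->5
count: 1
applicable_count: 0


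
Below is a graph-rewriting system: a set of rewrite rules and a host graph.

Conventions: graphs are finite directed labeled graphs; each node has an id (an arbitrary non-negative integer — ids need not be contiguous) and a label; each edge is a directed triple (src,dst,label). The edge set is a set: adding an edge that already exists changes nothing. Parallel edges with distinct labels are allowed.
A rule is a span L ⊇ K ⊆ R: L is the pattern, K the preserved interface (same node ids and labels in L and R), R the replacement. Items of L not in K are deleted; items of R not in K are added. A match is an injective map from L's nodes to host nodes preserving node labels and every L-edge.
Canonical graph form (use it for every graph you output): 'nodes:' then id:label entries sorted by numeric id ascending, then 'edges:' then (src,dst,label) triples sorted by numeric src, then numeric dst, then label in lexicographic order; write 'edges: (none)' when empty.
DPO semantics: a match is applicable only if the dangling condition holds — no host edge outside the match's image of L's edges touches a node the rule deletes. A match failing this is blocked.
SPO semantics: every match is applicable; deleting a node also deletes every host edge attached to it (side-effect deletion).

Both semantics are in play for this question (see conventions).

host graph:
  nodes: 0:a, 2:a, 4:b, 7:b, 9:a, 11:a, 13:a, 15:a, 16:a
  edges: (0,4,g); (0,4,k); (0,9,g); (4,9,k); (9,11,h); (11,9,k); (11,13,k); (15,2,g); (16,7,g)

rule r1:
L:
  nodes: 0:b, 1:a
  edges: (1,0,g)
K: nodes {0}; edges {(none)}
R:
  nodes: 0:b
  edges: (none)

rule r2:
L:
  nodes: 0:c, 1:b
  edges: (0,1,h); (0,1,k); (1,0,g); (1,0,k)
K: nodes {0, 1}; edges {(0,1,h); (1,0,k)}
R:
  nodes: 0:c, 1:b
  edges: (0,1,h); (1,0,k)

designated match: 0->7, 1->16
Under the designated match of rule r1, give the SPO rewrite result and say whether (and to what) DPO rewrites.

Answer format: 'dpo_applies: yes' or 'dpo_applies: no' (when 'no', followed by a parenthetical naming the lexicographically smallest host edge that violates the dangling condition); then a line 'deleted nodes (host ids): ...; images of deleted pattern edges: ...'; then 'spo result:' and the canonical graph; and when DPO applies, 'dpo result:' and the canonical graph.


dpo_applies: yes
deleted nodes (host ids): 16; images of deleted pattern edges: (16,7,g)
spo result:
nodes: 0:a, 2:a, 4:b, 7:b, 9:a, 11:a, 13:a, 15:a
edges: (0,4,g); (0,4,k); (0,9,g); (4,9,k); (9,11,h); (11,9,k); (11,13,k); (15,2,g)
dpo result:
nodes: 0:a, 2:a, 4:b, 7:b, 9:a, 11:a, 13:a, 15:a
edges: (0,4,g); (0,4,k); (0,9,g); (4,9,k); (9,11,h); (11,9,k); (11,13,k); (15,2,g)


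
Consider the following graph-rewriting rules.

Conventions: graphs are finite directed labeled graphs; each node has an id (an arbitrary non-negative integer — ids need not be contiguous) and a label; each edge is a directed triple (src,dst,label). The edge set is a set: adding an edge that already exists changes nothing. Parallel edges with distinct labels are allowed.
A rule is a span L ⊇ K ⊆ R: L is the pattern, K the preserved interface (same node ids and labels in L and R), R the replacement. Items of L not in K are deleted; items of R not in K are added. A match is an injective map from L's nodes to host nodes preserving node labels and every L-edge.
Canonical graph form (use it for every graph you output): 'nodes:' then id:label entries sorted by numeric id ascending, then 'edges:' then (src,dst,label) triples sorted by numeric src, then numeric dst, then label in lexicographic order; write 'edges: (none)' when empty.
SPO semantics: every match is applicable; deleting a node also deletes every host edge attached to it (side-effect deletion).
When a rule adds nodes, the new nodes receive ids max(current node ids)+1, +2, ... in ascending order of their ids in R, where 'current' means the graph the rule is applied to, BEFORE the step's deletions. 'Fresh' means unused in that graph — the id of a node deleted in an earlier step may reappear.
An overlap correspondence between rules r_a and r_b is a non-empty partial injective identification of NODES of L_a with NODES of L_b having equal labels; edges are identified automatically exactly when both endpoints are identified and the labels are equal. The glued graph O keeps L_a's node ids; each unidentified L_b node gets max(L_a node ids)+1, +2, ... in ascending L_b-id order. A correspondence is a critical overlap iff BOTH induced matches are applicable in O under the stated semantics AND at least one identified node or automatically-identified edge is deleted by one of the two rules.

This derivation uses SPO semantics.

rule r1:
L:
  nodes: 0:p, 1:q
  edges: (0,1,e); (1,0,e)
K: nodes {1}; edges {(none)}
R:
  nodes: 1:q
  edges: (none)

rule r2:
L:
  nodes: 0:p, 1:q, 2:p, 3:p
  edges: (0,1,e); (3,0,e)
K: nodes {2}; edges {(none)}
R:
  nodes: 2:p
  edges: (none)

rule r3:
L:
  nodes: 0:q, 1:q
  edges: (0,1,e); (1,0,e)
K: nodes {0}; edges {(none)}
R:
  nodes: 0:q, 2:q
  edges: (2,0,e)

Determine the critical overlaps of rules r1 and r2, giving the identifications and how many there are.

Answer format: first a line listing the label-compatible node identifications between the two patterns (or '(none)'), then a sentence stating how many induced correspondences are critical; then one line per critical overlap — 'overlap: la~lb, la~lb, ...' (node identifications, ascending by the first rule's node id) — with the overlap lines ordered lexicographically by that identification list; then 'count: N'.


label-compatible node identifications between L(r1) and L(r2): 0~0, 0~2, 0~3, 1~1
7 of the induced correspondences are critical overlaps of r1 and r2.
overlap: 0~0
overlap: 0~0, 1~1
overlap: 0~2
overlap: 0~2, 1~1
overlap: 0~3
overlap: 0~3, 1~1
overlap: 1~1
count: 7
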